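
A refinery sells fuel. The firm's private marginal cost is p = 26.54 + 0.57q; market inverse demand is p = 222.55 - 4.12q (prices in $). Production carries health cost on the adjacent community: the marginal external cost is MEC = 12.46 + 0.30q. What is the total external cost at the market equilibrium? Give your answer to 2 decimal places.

Market equilibrium (private): 26.54 + 0.57q = 222.55 - 4.12q → q_m = 41.7932.
Total external cost = ∫₀^{q_m} (12.46 + 0.30q) dq = 12.46×41.7932 + ½×0.30×41.7932² = 782.7440.

$782.74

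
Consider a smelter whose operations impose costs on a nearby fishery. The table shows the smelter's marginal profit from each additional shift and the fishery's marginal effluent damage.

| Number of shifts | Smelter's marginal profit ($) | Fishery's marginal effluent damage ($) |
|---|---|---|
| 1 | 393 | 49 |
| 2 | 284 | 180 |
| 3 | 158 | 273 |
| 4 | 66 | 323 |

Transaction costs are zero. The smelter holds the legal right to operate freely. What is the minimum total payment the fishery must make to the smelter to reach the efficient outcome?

$224

Left alone the smelter would choose level 4 (marginal profit stays positive).
Efficient level: k* = 2 (marginal profit ≥ marginal effluent damage through 2).
The fishery must at least cover the smelter's forgone profit from cutting 4→2: 158 + 66 = 224.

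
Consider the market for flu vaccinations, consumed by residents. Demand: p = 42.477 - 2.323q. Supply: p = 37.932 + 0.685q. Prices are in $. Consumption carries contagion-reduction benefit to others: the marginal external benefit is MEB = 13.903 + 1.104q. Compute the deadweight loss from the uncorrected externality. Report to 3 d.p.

DWL = $63.671

Market equilibrium (private): 37.932 + 0.685q = 42.477 - 2.323q → q_m = 1.5110.
Social marginal benefit = demand + MEB = 56.380 - 1.219q.
Set SMB = MC: 56.380 - 1.219q = 37.932 + 0.685q → q* = 9.6891.
Height of the DWL triangle at q_m is SMB(q_m) − MC(q_m) = MEB(q_m) = 15.5711.
DWL = ½ × 8.1781 × 15.5711 = 63.6710.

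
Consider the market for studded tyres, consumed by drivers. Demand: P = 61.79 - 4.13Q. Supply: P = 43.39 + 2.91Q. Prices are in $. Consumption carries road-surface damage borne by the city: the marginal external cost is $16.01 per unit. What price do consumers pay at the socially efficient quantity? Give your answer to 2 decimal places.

Social marginal benefit = demand − MEC = 45.78 - 4.13Q.
Set SMB = MC: 45.78 - 4.13Q = 43.39 + 2.91Q → Q* = 0.3395.
Consumer price on the demand curve at Q*: 61.79 − 4.13×0.3395 = 60.3879.

P = $60.39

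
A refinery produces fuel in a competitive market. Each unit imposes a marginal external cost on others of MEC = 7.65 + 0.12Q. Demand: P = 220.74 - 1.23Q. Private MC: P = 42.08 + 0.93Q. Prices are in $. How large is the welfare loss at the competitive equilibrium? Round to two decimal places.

Market equilibrium (private): 42.08 + 0.93Q = 220.74 - 1.23Q → Q_m = 82.7130.
Social marginal cost = private MC + MEC = 49.73 + 1.05Q.
Set SMC = demand: 49.73 + 1.05Q = 220.74 - 1.23Q → Q* = 75.0044.
The welfare-loss triangle has base |Q_m − Q*| and height MEC(Q_m) (the vertical gap between SMC and demand is zero at Q* and MEC at Q_m).
DWL = ½ × 7.7086 × 17.5756 = 67.7416.

DWL = $67.74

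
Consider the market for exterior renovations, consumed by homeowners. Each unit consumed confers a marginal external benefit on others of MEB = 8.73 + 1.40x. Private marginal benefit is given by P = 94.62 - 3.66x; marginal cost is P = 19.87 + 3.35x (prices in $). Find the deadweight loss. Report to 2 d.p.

Market equilibrium (private): 19.87 + 3.35x = 94.62 - 3.66x → x_m = 10.6633.
Social marginal benefit = demand + MEB = 103.35 - 2.26x.
Set SMB = MC: 103.35 - 2.26x = 19.87 + 3.35x → x* = 14.8806.
The loss is the area between SMB and MC from x* to x_m; with linear curves that's a triangle of height MEB(x_m).
DWL = ½ × 4.2173 × 23.6587 = 49.8879.

DWL = $49.89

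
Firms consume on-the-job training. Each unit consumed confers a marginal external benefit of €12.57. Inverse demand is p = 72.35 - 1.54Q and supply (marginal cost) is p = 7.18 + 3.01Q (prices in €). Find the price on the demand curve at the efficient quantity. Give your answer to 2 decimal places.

Social marginal benefit = demand + MEB = 84.92 - 1.54Q.
Set SMB = MC: 84.92 - 1.54Q = 7.18 + 3.01Q → Q* = 17.0857.
Consumer price on the demand curve at Q*: 72.35 − 1.54×17.0857 = 46.0380.

P = €46.04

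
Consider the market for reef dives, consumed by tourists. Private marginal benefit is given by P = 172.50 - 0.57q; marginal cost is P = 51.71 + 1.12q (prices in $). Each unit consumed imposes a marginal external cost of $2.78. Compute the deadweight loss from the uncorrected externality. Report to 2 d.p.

DWL = $2.29

Market equilibrium (private): 51.71 + 1.12q = 172.50 - 0.57q → q_m = 71.4734.
Social marginal benefit = demand − MEC = 169.72 - 0.57q.
Set SMB = MC: 169.72 - 0.57q = 51.71 + 1.12q → q* = 69.8284.
The welfare-loss triangle has base |q_m − q*| and height MEC(q_m) (the vertical gap between SMB and MC is zero at q* and MEC at q_m).
DWL = ½ × 1.6450 × 2.7800 = 2.2866.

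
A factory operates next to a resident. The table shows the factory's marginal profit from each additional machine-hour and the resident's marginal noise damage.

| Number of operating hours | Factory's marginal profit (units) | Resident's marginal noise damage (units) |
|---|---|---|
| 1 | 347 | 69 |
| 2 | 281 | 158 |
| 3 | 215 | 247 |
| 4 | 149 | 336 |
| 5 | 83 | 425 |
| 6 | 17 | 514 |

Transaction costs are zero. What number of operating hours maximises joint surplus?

2

Bargaining reaches the level where marginal profit last exceeds marginal noise damage.
That holds through level 2 (281 ≥ 158) but not at 3 (215 < 247).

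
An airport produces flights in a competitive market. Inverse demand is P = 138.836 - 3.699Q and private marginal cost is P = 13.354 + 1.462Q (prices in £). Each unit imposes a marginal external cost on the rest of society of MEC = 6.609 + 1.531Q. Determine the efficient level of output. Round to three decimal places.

Q* = 17.763

Social marginal cost = private MC + MEC = 19.963 + 2.993Q.
Set SMC = demand: 19.963 + 2.993Q = 138.836 - 3.699Q → Q* = 17.7634.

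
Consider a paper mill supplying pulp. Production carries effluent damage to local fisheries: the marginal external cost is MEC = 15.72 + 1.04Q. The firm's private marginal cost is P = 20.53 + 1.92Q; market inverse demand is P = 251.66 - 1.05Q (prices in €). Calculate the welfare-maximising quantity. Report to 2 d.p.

Social marginal cost = private MC + MEC = 36.25 + 2.96Q.
Set SMC = demand: 36.25 + 2.96Q = 251.66 - 1.05Q → Q* = 53.7182.

Q* = 53.72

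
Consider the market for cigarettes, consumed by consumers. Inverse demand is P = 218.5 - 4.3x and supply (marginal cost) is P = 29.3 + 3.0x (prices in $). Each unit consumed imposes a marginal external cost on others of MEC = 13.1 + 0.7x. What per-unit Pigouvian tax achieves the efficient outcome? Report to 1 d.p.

tax = $28.5 per unit

Social marginal benefit = demand − MEC = 205.4 - 5.0x.
Set SMB = MC: 205.4 - 5.0x = 29.3 + 3.0x → x* = 22.0125.
The Pigouvian tax equals MEC at x*: 13.1 + 0.7×22.0125 = 28.5088.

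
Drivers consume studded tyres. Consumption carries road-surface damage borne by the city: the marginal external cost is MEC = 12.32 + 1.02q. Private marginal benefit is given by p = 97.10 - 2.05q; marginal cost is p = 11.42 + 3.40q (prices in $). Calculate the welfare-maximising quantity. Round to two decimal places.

q* = 11.34

Social marginal benefit = demand − MEC = 84.78 - 3.07q.
Set SMB = MC: 84.78 - 3.07q = 11.42 + 3.40q → q* = 11.3385.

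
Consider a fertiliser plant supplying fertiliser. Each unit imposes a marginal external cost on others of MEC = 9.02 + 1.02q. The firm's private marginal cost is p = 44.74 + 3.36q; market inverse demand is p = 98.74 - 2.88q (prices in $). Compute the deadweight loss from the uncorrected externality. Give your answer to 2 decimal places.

DWL = $21.94

Market equilibrium (private): 44.74 + 3.36q = 98.74 - 2.88q → q_m = 8.6538.
Social marginal cost = private MC + MEC = 53.76 + 4.38q.
Set SMC = demand: 53.76 + 4.38q = 98.74 - 2.88q → q* = 6.1956.
Between q* and q_m the wedge SMC − demand runs linearly from 0 to MEC(q_m), so the loss is a triangle.
DWL = ½ × 2.4582 × 17.8469 = 21.9356.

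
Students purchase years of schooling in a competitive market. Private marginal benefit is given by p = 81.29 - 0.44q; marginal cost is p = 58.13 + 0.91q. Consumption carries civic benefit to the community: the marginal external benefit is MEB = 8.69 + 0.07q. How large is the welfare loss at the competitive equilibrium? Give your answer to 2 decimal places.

Market equilibrium (private): 58.13 + 0.91q = 81.29 - 0.44q → q_m = 17.1556.
Social marginal benefit = demand + MEB = 89.98 - 0.37q.
Set SMB = MC: 89.98 - 0.37q = 58.13 + 0.91q → q* = 24.8828.
The welfare-loss triangle has base |q_m − q*| and height MEB(q_m) (the vertical gap between SMB and MC is zero at q* and MEB at q_m).
DWL = ½ × 7.7272 × 9.8909 = 38.2145.

DWL = 38.21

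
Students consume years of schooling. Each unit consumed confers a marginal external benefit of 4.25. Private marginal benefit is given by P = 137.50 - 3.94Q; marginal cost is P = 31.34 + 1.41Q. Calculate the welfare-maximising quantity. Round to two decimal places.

Q* = 20.64

Social marginal benefit = demand + MEB = 141.75 - 3.94Q.
Set SMB = MC: 141.75 - 3.94Q = 31.34 + 1.41Q → Q* = 20.6374.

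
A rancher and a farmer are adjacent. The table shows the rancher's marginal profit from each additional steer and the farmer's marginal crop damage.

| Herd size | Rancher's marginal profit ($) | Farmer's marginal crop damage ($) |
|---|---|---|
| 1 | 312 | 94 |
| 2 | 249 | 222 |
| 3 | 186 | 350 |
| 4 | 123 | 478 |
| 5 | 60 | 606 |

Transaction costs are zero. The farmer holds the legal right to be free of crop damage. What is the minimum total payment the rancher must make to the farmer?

Efficient level: marginal profit ≥ marginal crop damage through level 2, so k* = 2.
With the farmer holding the right, the rancher must at least compensate total damage at k*: 94 + 222 = 316.

$316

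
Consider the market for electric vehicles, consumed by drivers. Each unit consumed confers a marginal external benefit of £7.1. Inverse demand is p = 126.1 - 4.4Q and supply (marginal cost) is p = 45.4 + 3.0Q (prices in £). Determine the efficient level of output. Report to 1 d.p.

Q* = 11.9

Social marginal benefit = demand + MEB = 133.2 - 4.4Q.
Set SMB = MC: 133.2 - 4.4Q = 45.4 + 3.0Q → Q* = 11.8649.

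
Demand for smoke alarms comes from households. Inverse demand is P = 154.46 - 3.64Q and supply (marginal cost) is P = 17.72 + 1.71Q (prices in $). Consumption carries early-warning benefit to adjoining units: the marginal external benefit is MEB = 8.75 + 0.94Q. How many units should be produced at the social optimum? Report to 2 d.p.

Social marginal benefit = demand + MEB = 163.21 - 2.70Q.
Set SMB = MC: 163.21 - 2.70Q = 17.72 + 1.71Q → Q* = 32.9909.

Q* = 32.99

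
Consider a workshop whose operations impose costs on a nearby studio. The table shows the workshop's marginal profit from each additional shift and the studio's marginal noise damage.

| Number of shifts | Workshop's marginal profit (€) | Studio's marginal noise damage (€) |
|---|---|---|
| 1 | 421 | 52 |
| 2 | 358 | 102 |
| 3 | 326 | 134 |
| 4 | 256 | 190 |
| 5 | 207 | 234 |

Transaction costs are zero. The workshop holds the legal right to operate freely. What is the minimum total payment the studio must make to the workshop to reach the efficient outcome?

Left alone the workshop would choose level 5 (marginal profit stays positive).
Efficient level: k* = 4 (marginal profit ≥ marginal noise damage through 4).
The studio must at least cover the workshop's forgone profit from cutting 5→4: 207 = 207.

€207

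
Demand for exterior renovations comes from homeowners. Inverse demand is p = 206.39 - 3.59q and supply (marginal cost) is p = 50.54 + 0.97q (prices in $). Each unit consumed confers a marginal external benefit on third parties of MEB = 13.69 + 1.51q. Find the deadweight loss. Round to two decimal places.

Market equilibrium (private): 50.54 + 0.97q = 206.39 - 3.59q → q_m = 34.1776.
Social marginal benefit = demand + MEB = 220.08 - 2.08q.
Set SMB = MC: 220.08 - 2.08q = 50.54 + 0.97q → q* = 55.5869.
Height of the DWL triangle at q_m is SMB(q_m) − MC(q_m) = MEB(q_m) = 65.2982.
DWL = ½ × 21.4093 × 65.2982 = 698.9944.

DWL = $698.99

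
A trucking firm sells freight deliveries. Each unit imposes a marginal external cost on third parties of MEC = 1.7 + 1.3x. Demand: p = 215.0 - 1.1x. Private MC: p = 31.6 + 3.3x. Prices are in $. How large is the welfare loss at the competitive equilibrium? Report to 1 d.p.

DWL = $274.0

Market equilibrium (private): 31.6 + 3.3x = 215.0 - 1.1x → x_m = 41.6818.
Social marginal cost = private MC + MEC = 33.3 + 4.6x.
Set SMC = demand: 33.3 + 4.6x = 215.0 - 1.1x → x* = 31.8772.
Height of the DWL triangle at x_m is SMC(x_m) − demand(x_m) = MEC(x_m) = 55.8864.
DWL = ½ × 9.8046 × 55.8864 = 273.9719.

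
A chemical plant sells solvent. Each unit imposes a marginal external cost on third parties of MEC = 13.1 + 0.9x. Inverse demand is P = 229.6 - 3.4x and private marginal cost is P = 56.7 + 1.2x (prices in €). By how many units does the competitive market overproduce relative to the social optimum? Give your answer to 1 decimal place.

8.5 units

Market equilibrium (private): 56.7 + 1.2x = 229.6 - 3.4x → x_m = 37.5870.
Social marginal cost = private MC + MEC = 69.8 + 2.1x.
Set SMC = demand: 69.8 + 2.1x = 229.6 - 3.4x → x* = 29.0545.
Gap = |37.5870 − 29.0545| = 8.5325.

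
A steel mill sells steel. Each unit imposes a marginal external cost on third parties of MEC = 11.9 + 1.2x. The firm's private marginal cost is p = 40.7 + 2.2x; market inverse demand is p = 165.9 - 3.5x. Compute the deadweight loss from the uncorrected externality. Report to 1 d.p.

Market equilibrium (private): 40.7 + 2.2x = 165.9 - 3.5x → x_m = 21.9649.
Social marginal cost = private MC + MEC = 52.6 + 3.4x.
Set SMC = demand: 52.6 + 3.4x = 165.9 - 3.5x → x* = 16.4203.
The welfare-loss triangle has base |x_m − x*| and height MEC(x_m) (the vertical gap between SMC and demand is zero at x* and MEC at x_m).
DWL = ½ × 5.5446 × 38.2579 = 106.0624.

DWL = 106.1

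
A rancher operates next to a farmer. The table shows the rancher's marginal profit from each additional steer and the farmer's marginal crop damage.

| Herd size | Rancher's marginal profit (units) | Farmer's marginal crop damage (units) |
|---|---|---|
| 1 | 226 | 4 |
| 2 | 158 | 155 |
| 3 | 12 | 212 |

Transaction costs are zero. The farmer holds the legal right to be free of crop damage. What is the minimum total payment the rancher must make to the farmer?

159

Efficient level: marginal profit ≥ marginal crop damage through level 2, so k* = 2.
With the farmer holding the right, the rancher must at least compensate total damage at k*: 4 + 155 = 159.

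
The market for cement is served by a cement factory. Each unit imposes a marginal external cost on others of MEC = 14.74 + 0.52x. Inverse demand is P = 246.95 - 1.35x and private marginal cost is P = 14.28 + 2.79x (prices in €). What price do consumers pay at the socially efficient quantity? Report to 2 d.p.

Social marginal cost = private MC + MEC = 29.02 + 3.31x.
Set SMC = demand: 29.02 + 3.31x = 246.95 - 1.35x → x* = 46.7661.
Consumer price on the demand curve at x*: 246.95 − 1.35×46.7661 = 183.8158.

P = €183.82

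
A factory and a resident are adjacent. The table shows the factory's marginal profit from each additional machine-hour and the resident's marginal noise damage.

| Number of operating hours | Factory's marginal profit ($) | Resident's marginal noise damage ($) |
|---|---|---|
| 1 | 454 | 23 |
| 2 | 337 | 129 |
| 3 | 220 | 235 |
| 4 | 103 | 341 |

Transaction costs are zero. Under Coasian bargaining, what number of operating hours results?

2

Bargaining reaches the level where marginal profit last exceeds marginal noise damage.
That holds through level 2 (337 ≥ 129) but not at 3 (220 < 235).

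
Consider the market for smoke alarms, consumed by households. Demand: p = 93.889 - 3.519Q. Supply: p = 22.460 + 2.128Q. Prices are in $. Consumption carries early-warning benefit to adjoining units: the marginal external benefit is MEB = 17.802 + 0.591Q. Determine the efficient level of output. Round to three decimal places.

Social marginal benefit = demand + MEB = 111.691 - 2.928Q.
Set SMB = MC: 111.691 - 2.928Q = 22.460 + 2.128Q → Q* = 17.6485.

Q* = 17.649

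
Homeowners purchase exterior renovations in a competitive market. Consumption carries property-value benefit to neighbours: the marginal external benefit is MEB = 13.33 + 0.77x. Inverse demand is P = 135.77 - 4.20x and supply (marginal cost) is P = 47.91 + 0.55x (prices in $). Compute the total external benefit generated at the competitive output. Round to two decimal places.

$378.28

Market equilibrium (private): 47.91 + 0.55x = 135.77 - 4.20x → x_m = 18.4968.
Total external benefit = ∫₀^{x_m} (13.33 + 0.77x) dx = 13.33×18.4968 + ½×0.77×18.4968² = 378.2830.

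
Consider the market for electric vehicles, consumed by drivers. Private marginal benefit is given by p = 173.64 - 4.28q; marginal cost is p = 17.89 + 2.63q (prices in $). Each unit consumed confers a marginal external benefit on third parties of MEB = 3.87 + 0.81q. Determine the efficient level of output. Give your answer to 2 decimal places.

q* = 26.17

Social marginal benefit = demand + MEB = 177.51 - 3.47q.
Set SMB = MC: 177.51 - 3.47q = 17.89 + 2.63q → q* = 26.1672.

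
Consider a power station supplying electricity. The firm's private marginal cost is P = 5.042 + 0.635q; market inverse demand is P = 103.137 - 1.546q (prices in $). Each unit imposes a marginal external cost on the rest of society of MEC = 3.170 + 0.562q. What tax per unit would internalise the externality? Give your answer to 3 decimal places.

tax = $22.619 per unit

Social marginal cost = private MC + MEC = 8.212 + 1.197q.
Set SMC = demand: 8.212 + 1.197q = 103.137 - 1.546q → q* = 34.6063.
The Pigouvian tax equals MEC at q*: 3.170 + 0.562×34.6063 = 22.6187.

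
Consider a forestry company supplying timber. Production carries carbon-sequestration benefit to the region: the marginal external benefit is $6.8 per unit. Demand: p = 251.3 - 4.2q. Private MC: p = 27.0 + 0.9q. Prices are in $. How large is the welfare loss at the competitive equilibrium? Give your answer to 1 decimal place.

DWL = $4.5

Market equilibrium (private): 27.0 + 0.9q = 251.3 - 4.2q → q_m = 43.9804.
Social marginal cost = private MC − MEB = 20.2 + 0.9q.
Set SMC = demand: 20.2 + 0.9q = 251.3 - 4.2q → q* = 45.3137.
The loss is the area between SMC and demand from q* to q_m; with linear curves that's a triangle of height MEB(q_m).
DWL = ½ × 1.3333 × 6.8000 = 4.5332.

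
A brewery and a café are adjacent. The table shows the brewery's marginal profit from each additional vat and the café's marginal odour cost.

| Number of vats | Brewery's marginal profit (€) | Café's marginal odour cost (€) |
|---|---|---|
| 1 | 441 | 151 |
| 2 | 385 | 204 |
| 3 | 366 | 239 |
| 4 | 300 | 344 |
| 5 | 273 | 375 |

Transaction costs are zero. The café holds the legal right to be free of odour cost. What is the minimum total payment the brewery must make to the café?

Efficient level: marginal profit ≥ marginal odour cost through level 3, so k* = 3.
With the café holding the right, the brewery must at least compensate total damage at k*: 151 + 204 + 239 = 594.

€594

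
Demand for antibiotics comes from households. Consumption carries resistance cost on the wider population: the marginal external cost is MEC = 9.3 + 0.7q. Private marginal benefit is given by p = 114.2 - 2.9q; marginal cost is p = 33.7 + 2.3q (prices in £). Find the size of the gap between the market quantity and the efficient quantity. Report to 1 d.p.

Market equilibrium (private): 33.7 + 2.3q = 114.2 - 2.9q → q_m = 15.4808.
Social marginal benefit = demand − MEC = 104.9 - 3.6q.
Set SMB = MC: 104.9 - 3.6q = 33.7 + 2.3q → q* = 12.0678.
Gap = |15.4808 − 12.0678| = 3.4130.

3.4 units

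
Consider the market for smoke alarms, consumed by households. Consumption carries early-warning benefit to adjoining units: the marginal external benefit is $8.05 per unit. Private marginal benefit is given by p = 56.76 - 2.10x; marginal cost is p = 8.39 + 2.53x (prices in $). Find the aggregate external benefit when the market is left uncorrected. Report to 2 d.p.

$84.10

Market equilibrium (private): 8.39 + 2.53x = 56.76 - 2.10x → x_m = 10.4471.
Total external benefit = MEB × x_m = 8.05 × 10.4471 = 84.0992.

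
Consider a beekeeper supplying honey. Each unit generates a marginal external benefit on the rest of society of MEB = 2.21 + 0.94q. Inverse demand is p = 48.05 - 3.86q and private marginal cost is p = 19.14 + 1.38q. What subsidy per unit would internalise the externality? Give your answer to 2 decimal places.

subsidy = 9.01 per unit

Social marginal cost = private MC − MEB = 16.93 + 0.44q.
Set SMC = demand: 16.93 + 0.44q = 48.05 - 3.86q → q* = 7.2372.
The Pigouvian subsidy equals MEB at q*: 2.21 + 0.94×7.2372 = 9.0130.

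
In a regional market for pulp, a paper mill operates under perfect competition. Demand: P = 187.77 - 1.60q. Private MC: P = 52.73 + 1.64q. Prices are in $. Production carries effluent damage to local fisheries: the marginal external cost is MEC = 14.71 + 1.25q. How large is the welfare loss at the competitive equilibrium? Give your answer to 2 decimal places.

Market equilibrium (private): 52.73 + 1.64q = 187.77 - 1.60q → q_m = 41.6790.
Social marginal cost = private MC + MEC = 67.44 + 2.89q.
Set SMC = demand: 67.44 + 2.89q = 187.77 - 1.60q → q* = 26.7996.
Height of the DWL triangle at q_m is SMC(q_m) − demand(q_m) = MEC(q_m) = 66.8088.
DWL = ½ × 14.8794 × 66.8088 = 497.0374.

DWL = $497.04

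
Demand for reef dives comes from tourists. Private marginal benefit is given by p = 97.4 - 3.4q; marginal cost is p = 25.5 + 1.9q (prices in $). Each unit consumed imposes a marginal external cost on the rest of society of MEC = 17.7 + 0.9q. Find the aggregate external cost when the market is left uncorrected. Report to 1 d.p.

$322.9

Market equilibrium (private): 25.5 + 1.9q = 97.4 - 3.4q → q_m = 13.5660.
Total external cost = ∫₀^{q_m} (17.7 + 0.9q) dq = 17.7×13.5660 + ½×0.9×13.5660² = 322.9346.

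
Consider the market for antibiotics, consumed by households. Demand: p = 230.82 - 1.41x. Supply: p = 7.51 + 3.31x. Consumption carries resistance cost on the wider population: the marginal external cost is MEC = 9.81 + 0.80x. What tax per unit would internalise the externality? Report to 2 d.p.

Social marginal benefit = demand − MEC = 221.01 - 2.21x.
Set SMB = MC: 221.01 - 2.21x = 7.51 + 3.31x → x* = 38.6775.
The Pigouvian tax equals MEC at x*: 9.81 + 0.80×38.6775 = 40.7520.

tax = 40.75 per unit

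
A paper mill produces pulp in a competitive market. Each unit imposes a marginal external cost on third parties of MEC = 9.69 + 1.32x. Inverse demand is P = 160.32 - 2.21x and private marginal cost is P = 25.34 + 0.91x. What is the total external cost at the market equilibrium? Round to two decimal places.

Market equilibrium (private): 25.34 + 0.91x = 160.32 - 2.21x → x_m = 43.2628.
Total external cost = ∫₀^{x_m} (9.69 + 1.32x) dx = 9.69×43.2628 + ½×1.32×43.2628² = 1654.5186.

1654.52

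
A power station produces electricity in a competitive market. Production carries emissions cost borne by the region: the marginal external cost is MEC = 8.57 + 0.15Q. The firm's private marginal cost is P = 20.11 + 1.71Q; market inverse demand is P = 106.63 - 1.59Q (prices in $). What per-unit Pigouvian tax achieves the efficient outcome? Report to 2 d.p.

tax = $11.96 per unit

Social marginal cost = private MC + MEC = 28.68 + 1.86Q.
Set SMC = demand: 28.68 + 1.86Q = 106.63 - 1.59Q → Q* = 22.5942.
The Pigouvian tax equals MEC at Q*: 8.57 + 0.15×22.5942 = 11.9591.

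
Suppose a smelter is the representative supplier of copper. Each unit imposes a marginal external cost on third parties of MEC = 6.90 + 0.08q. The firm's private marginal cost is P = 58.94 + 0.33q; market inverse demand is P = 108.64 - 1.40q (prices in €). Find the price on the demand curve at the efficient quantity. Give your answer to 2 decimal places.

Social marginal cost = private MC + MEC = 65.84 + 0.41q.
Set SMC = demand: 65.84 + 0.41q = 108.64 - 1.40q → q* = 23.6464.
Consumer price on the demand curve at q*: 108.64 − 1.40×23.6464 = 75.5350.

P = €75.54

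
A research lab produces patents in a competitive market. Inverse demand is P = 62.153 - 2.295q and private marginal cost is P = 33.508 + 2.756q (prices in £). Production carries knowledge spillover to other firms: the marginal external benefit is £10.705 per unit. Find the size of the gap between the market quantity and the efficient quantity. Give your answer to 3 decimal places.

Market equilibrium (private): 33.508 + 2.756q = 62.153 - 2.295q → q_m = 5.6712.
Social marginal cost = private MC − MEB = 22.803 + 2.756q.
Set SMC = demand: 22.803 + 2.756q = 62.153 - 2.295q → q* = 7.7905.
Gap = |5.6712 − 7.7905| = 2.1193.

2.119 units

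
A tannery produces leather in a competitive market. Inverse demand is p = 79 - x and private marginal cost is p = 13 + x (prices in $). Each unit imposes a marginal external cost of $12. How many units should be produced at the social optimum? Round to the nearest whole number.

Social marginal cost = private MC + MEC = 25 + x.
Set SMC = demand: 25 + x = 79 - x → x* = 27.0000.

x* = 27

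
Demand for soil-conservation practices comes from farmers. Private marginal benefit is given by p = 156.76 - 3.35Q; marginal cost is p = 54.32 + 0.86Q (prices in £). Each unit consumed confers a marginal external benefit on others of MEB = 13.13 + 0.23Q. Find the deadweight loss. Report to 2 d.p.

DWL = £44.06

Market equilibrium (private): 54.32 + 0.86Q = 156.76 - 3.35Q → Q_m = 24.3325.
Social marginal benefit = demand + MEB = 169.89 - 3.12Q.
Set SMB = MC: 169.89 - 3.12Q = 54.32 + 0.86Q → Q* = 29.0377.
The welfare-loss triangle has base |Q_m − Q*| and height MEB(Q_m) (the vertical gap between SMB and MC is zero at Q* and MEB at Q_m).
DWL = ½ × 4.7052 × 18.7265 = 44.0560.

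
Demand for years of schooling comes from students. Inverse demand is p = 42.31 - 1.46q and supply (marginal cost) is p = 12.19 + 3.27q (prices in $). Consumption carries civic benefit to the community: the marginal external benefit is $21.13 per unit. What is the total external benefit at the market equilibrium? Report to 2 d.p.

$134.55

Market equilibrium (private): 12.19 + 3.27q = 42.31 - 1.46q → q_m = 6.3679.
Total external benefit = MEB × q_m = 21.13 × 6.3679 = 134.5537.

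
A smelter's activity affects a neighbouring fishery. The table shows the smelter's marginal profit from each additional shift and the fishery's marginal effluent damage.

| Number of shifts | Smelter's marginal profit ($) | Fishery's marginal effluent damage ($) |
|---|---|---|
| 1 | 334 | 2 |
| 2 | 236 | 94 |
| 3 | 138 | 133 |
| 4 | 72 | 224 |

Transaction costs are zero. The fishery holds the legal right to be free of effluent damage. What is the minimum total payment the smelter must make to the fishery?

$229

Efficient level: marginal profit ≥ marginal effluent damage through level 3, so k* = 3.
With the fishery holding the right, the smelter must at least compensate total damage at k*: 2 + 94 + 133 = 229.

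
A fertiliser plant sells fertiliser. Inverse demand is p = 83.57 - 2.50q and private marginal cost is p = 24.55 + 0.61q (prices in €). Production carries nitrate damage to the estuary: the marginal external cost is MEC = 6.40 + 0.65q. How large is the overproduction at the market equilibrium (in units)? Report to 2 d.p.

Market equilibrium (private): 24.55 + 0.61q = 83.57 - 2.50q → q_m = 18.9775.
Social marginal cost = private MC + MEC = 30.95 + 1.26q.
Set SMC = demand: 30.95 + 1.26q = 83.57 - 2.50q → q* = 13.9947.
Gap = |18.9775 − 13.9947| = 4.9828.

4.98 units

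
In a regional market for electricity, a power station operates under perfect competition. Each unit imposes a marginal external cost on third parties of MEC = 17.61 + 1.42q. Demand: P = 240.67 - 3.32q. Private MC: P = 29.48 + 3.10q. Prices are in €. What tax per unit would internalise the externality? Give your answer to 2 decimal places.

tax = €52.67 per unit

Social marginal cost = private MC + MEC = 47.09 + 4.52q.
Set SMC = demand: 47.09 + 4.52q = 240.67 - 3.32q → q* = 24.6913.
The Pigouvian tax equals MEC at q*: 17.61 + 1.42×24.6913 = 52.6716.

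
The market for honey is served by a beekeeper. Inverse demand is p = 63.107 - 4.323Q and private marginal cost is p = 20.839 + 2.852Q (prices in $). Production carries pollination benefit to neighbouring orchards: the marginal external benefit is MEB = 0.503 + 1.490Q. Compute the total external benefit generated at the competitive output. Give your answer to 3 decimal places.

Market equilibrium (private): 20.839 + 2.852Q = 63.107 - 4.323Q → Q_m = 5.8910.
Total external benefit = ∫₀^{Q_m} (0.503 + 1.490Q) dQ = 0.503×5.8910 + ½×1.490×5.8910² = 28.8176.

$28.818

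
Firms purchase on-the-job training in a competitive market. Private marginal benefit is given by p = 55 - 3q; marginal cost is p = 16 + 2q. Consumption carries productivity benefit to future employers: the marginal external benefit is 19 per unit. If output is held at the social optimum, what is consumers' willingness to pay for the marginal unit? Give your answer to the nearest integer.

P = 20

Social marginal benefit = demand + MEB = 74 - 3q.
Set SMB = MC: 74 - 3q = 16 + 2q → q* = 11.6000.
Consumer price on the demand curve at q*: 55 − 3×11.6000 = 20.2000.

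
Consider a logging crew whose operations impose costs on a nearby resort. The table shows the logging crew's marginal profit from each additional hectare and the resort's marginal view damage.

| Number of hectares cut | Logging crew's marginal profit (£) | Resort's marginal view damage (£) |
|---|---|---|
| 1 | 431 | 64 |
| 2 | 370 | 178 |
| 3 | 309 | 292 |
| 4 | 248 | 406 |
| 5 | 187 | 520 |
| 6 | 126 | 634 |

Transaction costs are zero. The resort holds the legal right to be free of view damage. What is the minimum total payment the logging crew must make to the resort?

£534

Efficient level: marginal profit ≥ marginal view damage through level 3, so k* = 3.
With the resort holding the right, the logging crew must at least compensate total damage at k*: 64 + 178 + 292 = 534.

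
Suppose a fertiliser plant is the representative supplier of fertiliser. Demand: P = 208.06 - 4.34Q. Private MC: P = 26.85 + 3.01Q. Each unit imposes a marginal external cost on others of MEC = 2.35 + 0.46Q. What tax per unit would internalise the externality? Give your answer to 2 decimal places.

Social marginal cost = private MC + MEC = 29.20 + 3.47Q.
Set SMC = demand: 29.20 + 3.47Q = 208.06 - 4.34Q → Q* = 22.9014.
The Pigouvian tax equals MEC at Q*: 2.35 + 0.46×22.9014 = 12.8846.

tax = 12.88 per unit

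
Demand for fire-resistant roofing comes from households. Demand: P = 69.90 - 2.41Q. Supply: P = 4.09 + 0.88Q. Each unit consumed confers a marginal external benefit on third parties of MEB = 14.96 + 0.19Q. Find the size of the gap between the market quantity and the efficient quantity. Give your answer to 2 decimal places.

Market equilibrium (private): 4.09 + 0.88Q = 69.90 - 2.41Q → Q_m = 20.0030.
Social marginal benefit = demand + MEB = 84.86 - 2.22Q.
Set SMB = MC: 84.86 - 2.22Q = 4.09 + 0.88Q → Q* = 26.0548.
Gap = |20.0030 − 26.0548| = 6.0518.

6.05 units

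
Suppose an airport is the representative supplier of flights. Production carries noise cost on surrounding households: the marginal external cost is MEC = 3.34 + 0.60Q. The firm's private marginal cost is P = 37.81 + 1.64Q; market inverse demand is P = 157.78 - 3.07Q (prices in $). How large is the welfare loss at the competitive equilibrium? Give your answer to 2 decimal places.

DWL = $32.66

Market equilibrium (private): 37.81 + 1.64Q = 157.78 - 3.07Q → Q_m = 25.4713.
Social marginal cost = private MC + MEC = 41.15 + 2.24Q.
Set SMC = demand: 41.15 + 2.24Q = 157.78 - 3.07Q → Q* = 21.9642.
The loss is the area between SMC and demand from Q* to Q_m; with linear curves that's a triangle of height MEC(Q_m).
DWL = ½ × 3.5071 × 18.6228 = 32.6560.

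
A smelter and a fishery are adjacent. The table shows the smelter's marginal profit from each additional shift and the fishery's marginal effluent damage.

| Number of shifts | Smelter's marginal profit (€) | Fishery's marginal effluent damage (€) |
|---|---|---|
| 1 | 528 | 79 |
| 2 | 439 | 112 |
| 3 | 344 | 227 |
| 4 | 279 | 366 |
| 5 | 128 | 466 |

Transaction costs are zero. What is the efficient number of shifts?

3

Bargaining reaches the level where marginal profit last exceeds marginal effluent damage.
That holds through level 3 (344 ≥ 227) but not at 4 (279 < 366).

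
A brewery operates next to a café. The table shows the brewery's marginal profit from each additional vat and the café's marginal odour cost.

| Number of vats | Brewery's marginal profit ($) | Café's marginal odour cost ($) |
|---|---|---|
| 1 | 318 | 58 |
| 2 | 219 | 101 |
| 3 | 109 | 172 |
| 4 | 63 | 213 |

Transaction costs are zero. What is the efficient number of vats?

2

Bargaining reaches the level where marginal profit last exceeds marginal odour cost.
That holds through level 2 (219 ≥ 101) but not at 3 (109 < 172).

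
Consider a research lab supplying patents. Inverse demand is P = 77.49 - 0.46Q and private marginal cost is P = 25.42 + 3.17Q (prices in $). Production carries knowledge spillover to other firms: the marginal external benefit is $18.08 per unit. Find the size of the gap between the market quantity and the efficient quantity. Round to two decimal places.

Market equilibrium (private): 25.42 + 3.17Q = 77.49 - 0.46Q → Q_m = 14.3444.
Social marginal cost = private MC − MEB = 7.34 + 3.17Q.
Set SMC = demand: 7.34 + 3.17Q = 77.49 - 0.46Q → Q* = 19.3251.
Gap = |14.3444 − 19.3251| = 4.9807.

4.98 units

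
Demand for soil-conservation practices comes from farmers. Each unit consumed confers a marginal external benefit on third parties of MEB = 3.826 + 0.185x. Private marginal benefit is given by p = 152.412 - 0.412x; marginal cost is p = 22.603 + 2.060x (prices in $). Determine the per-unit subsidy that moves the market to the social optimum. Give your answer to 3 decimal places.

Social marginal benefit = demand + MEB = 156.238 - 0.227x.
Set SMB = MC: 156.238 - 0.227x = 22.603 + 2.060x → x* = 58.4324.
The Pigouvian subsidy equals MEB at x*: 3.826 + 0.185×58.4324 = 14.6360.

subsidy = $14.636 per unit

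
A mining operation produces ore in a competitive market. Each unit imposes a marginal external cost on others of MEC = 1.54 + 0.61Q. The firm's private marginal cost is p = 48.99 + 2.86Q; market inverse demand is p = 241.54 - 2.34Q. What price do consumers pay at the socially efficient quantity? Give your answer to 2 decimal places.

Social marginal cost = private MC + MEC = 50.53 + 3.47Q.
Set SMC = demand: 50.53 + 3.47Q = 241.54 - 2.34Q → Q* = 32.8761.
Consumer price on the demand curve at Q*: 241.54 − 2.34×32.8761 = 164.6099.

P = 164.61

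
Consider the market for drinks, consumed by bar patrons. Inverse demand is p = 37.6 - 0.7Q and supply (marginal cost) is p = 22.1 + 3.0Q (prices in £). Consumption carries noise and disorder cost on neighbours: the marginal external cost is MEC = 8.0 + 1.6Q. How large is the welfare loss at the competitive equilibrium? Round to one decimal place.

Market equilibrium (private): 22.1 + 3.0Q = 37.6 - 0.7Q → Q_m = 4.1892.
Social marginal benefit = demand − MEC = 29.6 - 2.3Q.
Set SMB = MC: 29.6 - 2.3Q = 22.1 + 3.0Q → Q* = 1.4151.
The loss is the area between SMB and MC from Q* to Q_m; with linear curves that's a triangle of height MEC(Q_m).
DWL = ½ × 2.7741 × 14.7027 = 20.3934.

DWL = £20.4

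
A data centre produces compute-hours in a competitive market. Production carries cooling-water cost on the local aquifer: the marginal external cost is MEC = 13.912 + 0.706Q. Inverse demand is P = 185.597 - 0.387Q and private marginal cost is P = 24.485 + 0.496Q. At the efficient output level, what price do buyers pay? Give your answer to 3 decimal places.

P = 149.747

Social marginal cost = private MC + MEC = 38.397 + 1.202Q.
Set SMC = demand: 38.397 + 1.202Q = 185.597 - 0.387Q → Q* = 92.6369.
Consumer price on the demand curve at Q*: 185.597 − 0.387×92.6369 = 149.7465.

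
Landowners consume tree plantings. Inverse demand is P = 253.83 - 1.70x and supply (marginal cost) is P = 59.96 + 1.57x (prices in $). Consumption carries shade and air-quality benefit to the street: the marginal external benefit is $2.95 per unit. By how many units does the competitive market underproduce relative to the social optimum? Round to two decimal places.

0.90 units

Market equilibrium (private): 59.96 + 1.57x = 253.83 - 1.70x → x_m = 59.2875.
Social marginal benefit = demand + MEB = 256.78 - 1.70x.
Set SMB = MC: 256.78 - 1.70x = 59.96 + 1.57x → x* = 60.1896.
Gap = |59.2875 − 60.1896| = 0.9021.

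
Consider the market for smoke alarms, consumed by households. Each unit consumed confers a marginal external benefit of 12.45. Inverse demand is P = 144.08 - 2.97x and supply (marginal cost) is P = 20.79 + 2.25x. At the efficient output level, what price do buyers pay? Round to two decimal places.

P = 66.85

Social marginal benefit = demand + MEB = 156.53 - 2.97x.
Set SMB = MC: 156.53 - 2.97x = 20.79 + 2.25x → x* = 26.0038.
Consumer price on the demand curve at x*: 144.08 − 2.97×26.0038 = 66.8487.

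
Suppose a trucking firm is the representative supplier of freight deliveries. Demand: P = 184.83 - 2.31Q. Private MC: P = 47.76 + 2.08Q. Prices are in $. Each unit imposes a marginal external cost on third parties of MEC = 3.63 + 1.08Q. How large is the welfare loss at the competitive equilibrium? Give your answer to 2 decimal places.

Market equilibrium (private): 47.76 + 2.08Q = 184.83 - 2.31Q → Q_m = 31.2232.
Social marginal cost = private MC + MEC = 51.39 + 3.16Q.
Set SMC = demand: 51.39 + 3.16Q = 184.83 - 2.31Q → Q* = 24.3949.
Between Q* and Q_m the wedge SMC − demand runs linearly from 0 to MEC(Q_m), so the loss is a triangle.
DWL = ½ × 6.8283 × 37.3511 = 127.5223.

DWL = $127.52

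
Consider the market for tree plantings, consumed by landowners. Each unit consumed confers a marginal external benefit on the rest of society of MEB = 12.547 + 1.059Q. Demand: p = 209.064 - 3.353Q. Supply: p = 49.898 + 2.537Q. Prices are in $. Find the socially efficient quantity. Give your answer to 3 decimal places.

Social marginal benefit = demand + MEB = 221.611 - 2.294Q.
Set SMB = MC: 221.611 - 2.294Q = 49.898 + 2.537Q → Q* = 35.5440.

Q* = 35.544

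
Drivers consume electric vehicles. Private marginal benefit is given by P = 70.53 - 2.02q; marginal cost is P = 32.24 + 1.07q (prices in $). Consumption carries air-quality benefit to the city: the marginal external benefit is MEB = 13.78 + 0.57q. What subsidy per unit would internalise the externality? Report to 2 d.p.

Social marginal benefit = demand + MEB = 84.31 - 1.45q.
Set SMB = MC: 84.31 - 1.45q = 32.24 + 1.07q → q* = 20.6627.
The Pigouvian subsidy equals MEB at q*: 13.78 + 0.57×20.6627 = 25.5577.

subsidy = $25.56 per unit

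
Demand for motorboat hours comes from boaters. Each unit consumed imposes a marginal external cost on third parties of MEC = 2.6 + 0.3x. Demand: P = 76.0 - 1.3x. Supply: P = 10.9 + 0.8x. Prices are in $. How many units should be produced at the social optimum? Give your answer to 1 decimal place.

x* = 26.0

Social marginal benefit = demand − MEC = 73.4 - 1.6x.
Set SMB = MC: 73.4 - 1.6x = 10.9 + 0.8x → x* = 26.0417.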